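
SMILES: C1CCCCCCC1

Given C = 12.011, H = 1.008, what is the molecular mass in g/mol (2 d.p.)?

112.22

Molecular formula: C8H16.
M = 8×12.011 + 16×1.008 = 112.22 g/mol.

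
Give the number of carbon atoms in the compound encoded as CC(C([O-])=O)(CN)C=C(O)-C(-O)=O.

The symbol for carbon appears 7 times in the SMILES.

7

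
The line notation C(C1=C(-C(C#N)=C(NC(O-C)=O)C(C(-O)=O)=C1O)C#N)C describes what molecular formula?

C13H11N3O5

Heavy atoms from the SMILES: 13 C, 3 N, 5 O.
Implicit hydrogens by atom environment:
  6 × C (aromatic): no H
  4 × C: no H
  3 × O: no H
  2 × C: 3 H each → 6
  2 × N: no H
  2 × O: 1 H each → 2
  1 × C: 2 H
  1 × N: 1 H
  Total hydrogens = 11.
Molecular formula: C13H11N3O5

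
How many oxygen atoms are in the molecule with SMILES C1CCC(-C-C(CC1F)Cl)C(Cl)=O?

1

The symbol for oxygen appears 1 time in the SMILES.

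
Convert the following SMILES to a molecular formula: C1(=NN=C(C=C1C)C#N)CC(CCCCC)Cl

C13H18ClN3

Heavy atoms from the SMILES: 13 C, 1 Cl, 3 N.
Implicit hydrogens by atom environment:
  5 × C: 2 H each → 10
  3 × C (aromatic): no H
  2 × C: 3 H each → 6
  2 × N (aromatic): no H
  1 × C (aromatic): 1 H
  1 × C: 1 H
  1 × C: no H
  1 × Cl: no H
  1 × N: no H
  Total hydrogens = 18.
Molecular formula: C13H18ClN3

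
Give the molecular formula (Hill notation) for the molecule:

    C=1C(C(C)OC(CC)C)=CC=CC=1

C12H18O

Heavy atoms from the SMILES: 12 C, 1 O.
Implicit hydrogens by atom environment:
  5 × C (aromatic): 1 H each → 5
  3 × C: 3 H each → 9
  2 × C: 1 H each → 2
  1 × C: 2 H
  1 × C (aromatic): no H
  1 × O: no H
  Total hydrogens = 18.
Molecular formula: C12H18O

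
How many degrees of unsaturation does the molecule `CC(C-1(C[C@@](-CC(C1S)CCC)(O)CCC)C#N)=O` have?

Molecular formula from the SMILES: C15H25NO2S.
DoU = (2C + 2 + N − H − X)/2 = (2·15 + 2 + 1 − 25 − 0)/2 = 8/2 = 4.
(Structurally: 1 ring(s) + 3 π bond(s) = 4.)

4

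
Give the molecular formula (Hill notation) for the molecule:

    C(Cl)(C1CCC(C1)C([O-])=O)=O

Heavy atoms from the SMILES: 7 C, 1 Cl, 3 O.
Implicit hydrogens by atom environment:
  3 × C: 2 H each → 6
  2 × C: 1 H each → 2
  2 × C: no H
  2 × O: no H
  1 × Cl: no H
  1 × O (charge -1): no H
  Total hydrogens = 8.
Net charge -1.
Molecular formula: C7H8ClO3-

C7H8ClO3-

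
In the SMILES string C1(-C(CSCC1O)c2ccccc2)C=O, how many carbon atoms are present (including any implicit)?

The symbol for carbon appears 12 times in the SMILES. Lowercase c denotes aromatic carbon and counts toward C.

12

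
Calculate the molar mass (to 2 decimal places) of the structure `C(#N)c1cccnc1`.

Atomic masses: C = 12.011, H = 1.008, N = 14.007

Molecular formula: C6H4N2.
M = 6×12.011 + 4×1.008 + 2×14.007 = 104.11 g/mol.

104.11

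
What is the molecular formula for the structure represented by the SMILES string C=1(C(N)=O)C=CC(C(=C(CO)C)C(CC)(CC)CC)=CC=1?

Heavy atoms from the SMILES: 18 C, 1 N, 2 O.
Implicit hydrogens by atom environment:
  4 × C: 3 H each → 12
  4 × C: 2 H each → 8
  4 × C (aromatic): 1 H each → 4
  4 × C: no H
  2 × C (aromatic): no H
  1 × N: 2 H
  1 × O: 1 H
  1 × O: no H
  Total hydrogens = 27.
Molecular formula: C18H27NO2

C18H27NO2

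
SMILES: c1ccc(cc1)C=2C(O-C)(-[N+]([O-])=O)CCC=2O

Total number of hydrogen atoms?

13

Hydrogens are implicit in SMILES; fill each atom to its normal valence:
  5 × C (aromatic): 1 H each → 5
  3 × C: no H
  2 × C: 2 H each → 4
  2 × O: no H
  1 × C: 3 H
  1 × C (aromatic): no H
  1 × N (charge +1): no H
  1 × O: 1 H
  1 × O (charge -1): no H
  Total hydrogens = 13.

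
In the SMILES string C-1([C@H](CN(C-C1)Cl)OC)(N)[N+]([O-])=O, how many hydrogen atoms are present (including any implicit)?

12

Hydrogens are implicit in SMILES; fill each atom to its normal valence:
  3 × C: 2 H each → 6
  2 × O: no H
  1 × C: 3 H
  1 × C: 1 H
  1 × C: no H
  1 × Cl: no H
  1 × N: 2 H
  1 × N: no H
  1 × N (charge +1): no H
  1 × O (charge -1): no H
  Total hydrogens = 12.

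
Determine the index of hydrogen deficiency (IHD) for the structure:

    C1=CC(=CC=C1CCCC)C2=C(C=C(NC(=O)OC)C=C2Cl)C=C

Molecular formula from the SMILES: C20H22ClNO2.
DoU = (2C + 2 + N − H − X)/2 = (2·20 + 2 + 1 − 22 − 1)/2 = 20/2 = 10.
(Structurally: 2 ring(s) + 8 π bond(s) = 10.)

10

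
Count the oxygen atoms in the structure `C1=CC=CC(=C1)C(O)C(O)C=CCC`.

The symbol for oxygen appears 2 times in the SMILES.

2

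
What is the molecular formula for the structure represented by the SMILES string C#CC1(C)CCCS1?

Heavy atoms from the SMILES: 7 C, 1 S.
Implicit hydrogens by atom environment:
  3 × C: 2 H each → 6
  2 × C: no H
  1 × C: 3 H
  1 × C: 1 H
  1 × S: no H
  Total hydrogens = 10.
Molecular formula: C7H10S

C7H10S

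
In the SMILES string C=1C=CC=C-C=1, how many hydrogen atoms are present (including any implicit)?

6

Hydrogens are implicit in SMILES; fill each atom to its normal valence:
  6 × C (aromatic): 1 H each → 6
  Total hydrogens = 6.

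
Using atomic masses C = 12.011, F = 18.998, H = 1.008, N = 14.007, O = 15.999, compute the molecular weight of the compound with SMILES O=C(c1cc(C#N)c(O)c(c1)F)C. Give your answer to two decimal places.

Molecular formula: C9H6FNO2.
M = 9×12.011 + 1×18.998 + 6×1.008 + 1×14.007 + 2×15.999 = 179.15 g/mol.

179.15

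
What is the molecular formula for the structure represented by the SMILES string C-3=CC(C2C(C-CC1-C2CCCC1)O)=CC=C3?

Heavy atoms from the SMILES: 16 C, 1 O.
Implicit hydrogens by atom environment:
  6 × C: 2 H each → 12
  5 × C (aromatic): 1 H each → 5
  4 × C: 1 H each → 4
  1 × C (aromatic): no H
  1 × O: 1 H
  Total hydrogens = 22.
Molecular formula: C16H22O

C16H22O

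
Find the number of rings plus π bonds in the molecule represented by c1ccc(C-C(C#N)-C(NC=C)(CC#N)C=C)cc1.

Molecular formula from the SMILES: C16H17N3.
DoU = (2C + 2 + N − H − X)/2 = (2·16 + 2 + 3 − 17 − 0)/2 = 20/2 = 10.
(Structurally: 1 ring(s) + 9 π bond(s) = 10.)

10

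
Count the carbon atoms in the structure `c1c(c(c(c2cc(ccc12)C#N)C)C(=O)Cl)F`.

13

The symbol for carbon appears 13 times in the SMILES. Lowercase c denotes aromatic carbon and counts toward C.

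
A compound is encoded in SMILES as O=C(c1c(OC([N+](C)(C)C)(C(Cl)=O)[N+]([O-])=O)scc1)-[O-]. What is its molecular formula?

Heavy atoms from the SMILES: 10 C, 1 Cl, 2 N, 6 O, 1 S.
Implicit hydrogens by atom environment:
  4 × O: no H
  3 × C: 3 H each → 9
  3 × C: no H
  2 × C (aromatic): 1 H each → 2
  2 × C (aromatic): no H
  2 × N (charge +1): no H
  2 × O (charge -1): no H
  1 × Cl: no H
  1 × S (aromatic): no H
  Total hydrogens = 11.
Molecular formula: C10H11ClN2O6S

C10H11ClN2O6S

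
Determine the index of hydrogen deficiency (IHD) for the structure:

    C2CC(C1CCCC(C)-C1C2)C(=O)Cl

3

Molecular formula from the SMILES: C12H19ClO.
DoU = (2C + 2 + N − H − X)/2 = (2·12 + 2 + 0 − 19 − 1)/2 = 6/2 = 3.
(Structurally: 2 ring(s) + 1 π bond(s) = 3.)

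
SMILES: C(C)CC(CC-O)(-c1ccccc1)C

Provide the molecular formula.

Heavy atoms from the SMILES: 13 C, 1 O.
Implicit hydrogens by atom environment:
  5 × C (aromatic): 1 H each → 5
  4 × C: 2 H each → 8
  2 × C: 3 H each → 6
  1 × C: no H
  1 × C (aromatic): no H
  1 × O: 1 H
  Total hydrogens = 20.
Molecular formula: C13H20O

C13H20O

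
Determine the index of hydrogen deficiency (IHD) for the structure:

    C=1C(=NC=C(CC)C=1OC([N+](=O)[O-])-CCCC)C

5

Molecular formula from the SMILES: C13H20N2O3.
DoU = (2C + 2 + N − H − X)/2 = (2·13 + 2 + 2 − 20 − 0)/2 = 10/2 = 5.
(Structurally: 1 ring(s) + 4 π bond(s) = 5.)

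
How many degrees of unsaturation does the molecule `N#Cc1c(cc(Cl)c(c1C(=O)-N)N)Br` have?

Molecular formula from the SMILES: C8H5BrClN3O.
DoU = (2C + 2 + N − H − X)/2 = (2·8 + 2 + 3 − 5 − 2)/2 = 14/2 = 7.
(Structurally: 1 ring(s) + 6 π bond(s) = 7.)

7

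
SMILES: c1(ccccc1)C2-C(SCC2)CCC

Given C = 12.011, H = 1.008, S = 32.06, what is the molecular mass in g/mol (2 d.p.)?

Molecular formula: C13H18S.
M = 13×12.011 + 18×1.008 + 1×32.06 = 206.35 g/mol.

206.35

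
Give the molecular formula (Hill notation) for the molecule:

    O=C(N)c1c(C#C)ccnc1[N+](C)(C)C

Heavy atoms from the SMILES: 11 C, 3 N, 1 O.
Implicit hydrogens by atom environment:
  3 × C: 3 H each → 9
  3 × C (aromatic): no H
  2 × C (aromatic): 1 H each → 2
  2 × C: no H
  1 × C: 1 H
  1 × N: 2 H
  1 × N (aromatic): no H
  1 × N (charge +1): no H
  1 × O: no H
  Total hydrogens = 14.
Net charge +1.
Molecular formula: C11H14N3O+

C11H14N3O+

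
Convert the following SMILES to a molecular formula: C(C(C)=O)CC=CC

C7H12O

Heavy atoms from the SMILES: 7 C, 1 O.
Implicit hydrogens by atom environment:
  2 × C: 3 H each → 6
  2 × C: 2 H each → 4
  2 × C: 1 H each → 2
  1 × C: no H
  1 × O: no H
  Total hydrogens = 12.
Molecular formula: C7H12O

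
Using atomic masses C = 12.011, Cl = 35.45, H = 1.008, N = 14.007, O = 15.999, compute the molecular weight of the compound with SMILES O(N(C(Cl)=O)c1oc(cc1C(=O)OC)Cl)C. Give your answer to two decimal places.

Molecular formula: C8H7Cl2NO5.
M = 8×12.011 + 2×35.45 + 7×1.008 + 1×14.007 + 5×15.999 = 268.05 g/mol.

268.05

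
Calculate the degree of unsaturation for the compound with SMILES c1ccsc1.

3

Molecular formula from the SMILES: C4H4S.
DoU = (2C + 2 + N − H − X)/2 = (2·4 + 2 + 0 − 4 − 0)/2 = 6/2 = 3.
(Structurally: 1 ring(s) + 2 π bond(s) = 3.)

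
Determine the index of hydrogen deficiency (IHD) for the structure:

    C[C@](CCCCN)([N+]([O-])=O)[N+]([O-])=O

2

Molecular formula from the SMILES: C6H13N3O4.
DoU = (2C + 2 + N − H − X)/2 = (2·6 + 2 + 3 − 13 − 0)/2 = 4/2 = 2.
(Structurally: 0 ring(s) + 2 π bond(s) = 2.)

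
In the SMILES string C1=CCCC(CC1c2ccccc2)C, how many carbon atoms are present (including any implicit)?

14

The symbol for carbon appears 14 times in the SMILES. Lowercase c denotes aromatic carbon and counts toward C.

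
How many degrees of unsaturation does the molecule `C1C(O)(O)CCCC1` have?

1

Molecular formula from the SMILES: C6H12O2.
DoU = (2C + 2 + N − H − X)/2 = (2·6 + 2 + 0 − 12 − 0)/2 = 2/2 = 1.
(Structurally: 1 ring(s) + 0 π bond(s) = 1.)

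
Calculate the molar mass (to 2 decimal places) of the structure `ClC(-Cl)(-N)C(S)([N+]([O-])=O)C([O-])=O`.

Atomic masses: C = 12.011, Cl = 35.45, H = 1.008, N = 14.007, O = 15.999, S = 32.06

Molecular formula: C3H3Cl2N2O4S-.
M = 3×12.011 + 2×35.45 + 3×1.008 + 2×14.007 + 4×15.999 + 1×32.06 = 234.03 g/mol.

234.03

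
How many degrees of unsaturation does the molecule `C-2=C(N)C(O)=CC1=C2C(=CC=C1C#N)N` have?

Molecular formula from the SMILES: C11H9N3O.
DoU = (2C + 2 + N − H − X)/2 = (2·11 + 2 + 3 − 9 − 0)/2 = 18/2 = 9.
(Structurally: 2 ring(s) + 7 π bond(s) = 9.)

9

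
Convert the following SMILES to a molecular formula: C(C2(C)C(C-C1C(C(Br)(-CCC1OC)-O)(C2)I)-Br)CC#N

C15H22Br2INO2

Heavy atoms from the SMILES: 2 Br, 15 C, 1 I, 1 N, 2 O.
Implicit hydrogens by atom environment:
  6 × C: 2 H each → 12
  4 × C: no H
  3 × C: 1 H each → 3
  2 × Br: no H
  2 × C: 3 H each → 6
  1 × I: no H
  1 × N: no H
  1 × O: 1 H
  1 × O: no H
  Total hydrogens = 22.
Molecular formula: C15H22Br2INO2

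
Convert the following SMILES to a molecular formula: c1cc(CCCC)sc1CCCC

C12H20S

Heavy atoms from the SMILES: 12 C, 1 S.
Implicit hydrogens by atom environment:
  6 × C: 2 H each → 12
  2 × C: 3 H each → 6
  2 × C (aromatic): 1 H each → 2
  2 × C (aromatic): no H
  1 × S (aromatic): no H
  Total hydrogens = 20.
Molecular formula: C12H20S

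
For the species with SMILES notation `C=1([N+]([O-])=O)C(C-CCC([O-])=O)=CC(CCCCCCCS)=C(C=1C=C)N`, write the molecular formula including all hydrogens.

C19H27N2O4S-

Heavy atoms from the SMILES: 19 C, 2 N, 4 O, 1 S.
Implicit hydrogens by atom environment:
  11 × C: 2 H each → 22
  5 × C (aromatic): no H
  2 × O: no H
  2 × O (charge -1): no H
  1 × C (aromatic): 1 H
  1 × C: 1 H
  1 × C: no H
  1 × N: 2 H
  1 × N (charge +1): no H
  1 × S: 1 H
  Total hydrogens = 27.
Net charge -1.
Molecular formula: C19H27N2O4S-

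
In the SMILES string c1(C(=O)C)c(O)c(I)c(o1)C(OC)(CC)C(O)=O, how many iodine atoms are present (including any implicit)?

1

The symbol for iodine appears 1 time in the SMILES.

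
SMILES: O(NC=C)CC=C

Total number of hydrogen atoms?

Hydrogens are implicit in SMILES; fill each atom to its normal valence:
  3 × C: 2 H each → 6
  2 × C: 1 H each → 2
  1 × N: 1 H
  1 × O: no H
  Total hydrogens = 9.

9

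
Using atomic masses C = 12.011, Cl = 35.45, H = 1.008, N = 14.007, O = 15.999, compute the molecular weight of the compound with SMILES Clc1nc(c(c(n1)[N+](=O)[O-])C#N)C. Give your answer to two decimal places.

Molecular formula: C6H3ClN4O2.
M = 6×12.011 + 1×35.45 + 3×1.008 + 4×14.007 + 2×15.999 = 198.57 g/mol.

198.57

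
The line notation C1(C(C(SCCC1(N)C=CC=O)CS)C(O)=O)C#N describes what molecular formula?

C12H16N2O3S2

Heavy atoms from the SMILES: 12 C, 2 N, 3 O, 2 S.
Implicit hydrogens by atom environment:
  6 × C: 1 H each → 6
  3 × C: 2 H each → 6
  3 × C: no H
  2 × O: no H
  1 × N: 2 H
  1 × N: no H
  1 × O: 1 H
  1 × S: 1 H
  1 × S: no H
  Total hydrogens = 16.
Molecular formula: C12H16N2O3S2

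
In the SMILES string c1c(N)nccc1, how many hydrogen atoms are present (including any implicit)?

Hydrogens are implicit in SMILES; fill each atom to its normal valence:
  4 × C (aromatic): 1 H each → 4
  1 × C (aromatic): no H
  1 × N: 2 H
  1 × N (aromatic): no H
  Total hydrogens = 6.

6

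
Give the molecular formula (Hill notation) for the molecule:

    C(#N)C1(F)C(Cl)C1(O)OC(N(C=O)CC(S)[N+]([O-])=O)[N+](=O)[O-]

Heavy atoms from the SMILES: 8 C, 1 Cl, 1 F, 4 N, 7 O, 1 S.
Implicit hydrogens by atom environment:
  4 × C: 1 H each → 4
  4 × O: no H
  3 × C: no H
  2 × N: no H
  2 × N (charge +1): no H
  2 × O (charge -1): no H
  1 × C: 2 H
  1 × Cl: no H
  1 × F: no H
  1 × O: 1 H
  1 × S: 1 H
  Total hydrogens = 8.
Molecular formula: C8H8ClFN4O7S

C8H8ClFN4O7S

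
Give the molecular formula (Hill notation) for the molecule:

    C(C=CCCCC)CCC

C10H20

Heavy atoms from the SMILES: 10 C.
Implicit hydrogens by atom environment:
  6 × C: 2 H each → 12
  2 × C: 3 H each → 6
  2 × C: 1 H each → 2
  Total hydrogens = 20.
Molecular formula: C10H20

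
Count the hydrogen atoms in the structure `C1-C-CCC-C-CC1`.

16

Hydrogens are implicit in SMILES; fill each atom to its normal valence:
  8 × C: 2 H each → 16
  Total hydrogens = 16.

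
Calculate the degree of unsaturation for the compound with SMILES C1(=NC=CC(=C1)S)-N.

Molecular formula from the SMILES: C5H6N2S.
DoU = (2C + 2 + N − H − X)/2 = (2·5 + 2 + 2 − 6 − 0)/2 = 8/2 = 4.
(Structurally: 1 ring(s) + 3 π bond(s) = 4.)

4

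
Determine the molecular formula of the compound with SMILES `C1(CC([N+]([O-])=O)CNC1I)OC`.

C6H11IN2O3

Heavy atoms from the SMILES: 6 C, 1 I, 2 N, 3 O.
Implicit hydrogens by atom environment:
  3 × C: 1 H each → 3
  2 × C: 2 H each → 4
  2 × O: no H
  1 × C: 3 H
  1 × I: no H
  1 × N: 1 H
  1 × N (charge +1): no H
  1 × O (charge -1): no H
  Total hydrogens = 11.
Molecular formula: C6H11IN2O3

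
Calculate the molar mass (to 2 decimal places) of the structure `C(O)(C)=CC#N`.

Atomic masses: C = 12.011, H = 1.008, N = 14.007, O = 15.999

83.09

Molecular formula: C4H5NO.
M = 4×12.011 + 5×1.008 + 1×14.007 + 1×15.999 = 83.09 g/mol.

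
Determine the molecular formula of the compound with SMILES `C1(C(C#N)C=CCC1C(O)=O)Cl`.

Heavy atoms from the SMILES: 8 C, 1 Cl, 1 N, 2 O.
Implicit hydrogens by atom environment:
  5 × C: 1 H each → 5
  2 × C: no H
  1 × C: 2 H
  1 × Cl: no H
  1 × N: no H
  1 × O: 1 H
  1 × O: no H
  Total hydrogens = 8.
Molecular formula: C8H8ClNO2

C8H8ClNO2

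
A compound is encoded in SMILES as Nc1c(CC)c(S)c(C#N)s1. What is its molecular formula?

C7H8N2S2

Heavy atoms from the SMILES: 7 C, 2 N, 2 S.
Implicit hydrogens by atom environment:
  4 × C (aromatic): no H
  1 × C: 3 H
  1 × C: 2 H
  1 × C: no H
  1 × N: 2 H
  1 × N: no H
  1 × S: 1 H
  1 × S (aromatic): no H
  Total hydrogens = 8.
Molecular formula: C7H8N2S2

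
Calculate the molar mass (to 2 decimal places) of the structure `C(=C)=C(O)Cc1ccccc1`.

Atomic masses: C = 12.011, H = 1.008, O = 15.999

Molecular formula: C10H10O.
M = 10×12.011 + 10×1.008 + 1×15.999 = 146.19 g/mol.

146.19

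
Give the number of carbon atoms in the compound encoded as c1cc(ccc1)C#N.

7

The symbol for carbon appears 7 times in the SMILES. Lowercase c denotes aromatic carbon and counts toward C.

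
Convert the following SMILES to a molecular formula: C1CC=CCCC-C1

Heavy atoms from the SMILES: 8 C.
Implicit hydrogens by atom environment:
  6 × C: 2 H each → 12
  2 × C: 1 H each → 2
  Total hydrogens = 14.
Molecular formula: C8H14

C8H14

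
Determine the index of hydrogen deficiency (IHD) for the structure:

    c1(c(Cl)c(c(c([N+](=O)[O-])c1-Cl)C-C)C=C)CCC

Molecular formula from the SMILES: C13H15Cl2NO2.
DoU = (2C + 2 + N − H − X)/2 = (2·13 + 2 + 1 − 15 − 2)/2 = 12/2 = 6.
(Structurally: 1 ring(s) + 5 π bond(s) = 6.)

6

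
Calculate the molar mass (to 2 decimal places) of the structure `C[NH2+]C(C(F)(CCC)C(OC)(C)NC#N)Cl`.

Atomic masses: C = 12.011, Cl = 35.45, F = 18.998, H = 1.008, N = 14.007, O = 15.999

252.74

Molecular formula: C10H20ClFN3O+.
M = 10×12.011 + 1×35.45 + 1×18.998 + 20×1.008 + 3×14.007 + 1×15.999 = 252.74 g/mol.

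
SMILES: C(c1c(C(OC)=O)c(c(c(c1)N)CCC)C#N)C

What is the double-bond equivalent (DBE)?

7

Molecular formula from the SMILES: C14H18N2O2.
DoU = (2C + 2 + N − H − X)/2 = (2·14 + 2 + 2 − 18 − 0)/2 = 14/2 = 7.
(Structurally: 1 ring(s) + 6 π bond(s) = 7.)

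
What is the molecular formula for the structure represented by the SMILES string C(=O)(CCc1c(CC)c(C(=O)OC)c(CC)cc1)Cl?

C15H19ClO3

Heavy atoms from the SMILES: 15 C, 1 Cl, 3 O.
Implicit hydrogens by atom environment:
  4 × C: 2 H each → 8
  4 × C (aromatic): no H
  3 × C: 3 H each → 9
  3 × O: no H
  2 × C (aromatic): 1 H each → 2
  2 × C: no H
  1 × Cl: no H
  Total hydrogens = 19.
Molecular formula: C15H19ClO3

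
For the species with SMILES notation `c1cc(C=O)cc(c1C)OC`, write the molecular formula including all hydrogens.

C9H10O2

Heavy atoms from the SMILES: 9 C, 2 O.
Implicit hydrogens by atom environment:
  3 × C (aromatic): 1 H each → 3
  3 × C (aromatic): no H
  2 × C: 3 H each → 6
  2 × O: no H
  1 × C: 1 H
  Total hydrogens = 10.
Molecular formula: C9H10O2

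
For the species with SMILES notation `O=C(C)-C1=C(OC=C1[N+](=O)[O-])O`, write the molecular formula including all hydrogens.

C6H5NO5

Heavy atoms from the SMILES: 6 C, 1 N, 5 O.
Implicit hydrogens by atom environment:
  3 × C (aromatic): no H
  2 × O: no H
  1 × C: 3 H
  1 × C (aromatic): 1 H
  1 × C: no H
  1 × N (charge +1): no H
  1 × O: 1 H
  1 × O (aromatic): no H
  1 × O (charge -1): no H
  Total hydrogens = 5.
Molecular formula: C6H5NO5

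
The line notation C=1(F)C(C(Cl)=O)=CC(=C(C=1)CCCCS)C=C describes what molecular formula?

C13H14ClFOS

Heavy atoms from the SMILES: 13 C, 1 Cl, 1 F, 1 O, 1 S.
Implicit hydrogens by atom environment:
  5 × C: 2 H each → 10
  4 × C (aromatic): no H
  2 × C (aromatic): 1 H each → 2
  1 × C: 1 H
  1 × C: no H
  1 × Cl: no H
  1 × F: no H
  1 × O: no H
  1 × S: 1 H
  Total hydrogens = 14.
Molecular formula: C13H14ClFOS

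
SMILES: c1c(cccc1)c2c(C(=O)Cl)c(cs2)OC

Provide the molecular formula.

Heavy atoms from the SMILES: 12 C, 1 Cl, 2 O, 1 S.
Implicit hydrogens by atom environment:
  6 × C (aromatic): 1 H each → 6
  4 × C (aromatic): no H
  2 × O: no H
  1 × C: 3 H
  1 × C: no H
  1 × Cl: no H
  1 × S (aromatic): no H
  Total hydrogens = 9.
Molecular formula: C12H9ClO2S

C12H9ClO2S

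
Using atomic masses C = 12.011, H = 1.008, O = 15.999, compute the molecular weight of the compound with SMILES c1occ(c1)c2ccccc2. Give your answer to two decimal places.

Molecular formula: C10H8O.
M = 10×12.011 + 8×1.008 + 1×15.999 = 144.17 g/mol.

144.17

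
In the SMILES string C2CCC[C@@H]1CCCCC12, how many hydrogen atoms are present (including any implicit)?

18

Hydrogens are implicit in SMILES; fill each atom to its normal valence:
  8 × C: 2 H each → 16
  2 × C: 1 H each → 2
  Total hydrogens = 18.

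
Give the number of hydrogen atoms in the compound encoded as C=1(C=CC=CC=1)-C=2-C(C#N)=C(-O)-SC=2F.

Hydrogens are implicit in SMILES; fill each atom to its normal valence:
  5 × C (aromatic): 1 H each → 5
  5 × C (aromatic): no H
  1 × C: no H
  1 × F: no H
  1 × N: no H
  1 × O: 1 H
  1 × S (aromatic): no H
  Total hydrogens = 6.

6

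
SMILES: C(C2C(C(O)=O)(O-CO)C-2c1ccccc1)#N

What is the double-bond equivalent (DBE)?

8

Molecular formula from the SMILES: C12H11NO4.
DoU = (2C + 2 + N − H − X)/2 = (2·12 + 2 + 1 − 11 − 0)/2 = 16/2 = 8.
(Structurally: 2 ring(s) + 6 π bond(s) = 8.)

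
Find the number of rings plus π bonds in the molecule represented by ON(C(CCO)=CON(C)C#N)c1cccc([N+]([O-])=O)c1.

Molecular formula from the SMILES: C12H14N4O5.
DoU = (2C + 2 + N − H − X)/2 = (2·12 + 2 + 4 − 14 − 0)/2 = 16/2 = 8.
(Structurally: 1 ring(s) + 7 π bond(s) = 8.)

8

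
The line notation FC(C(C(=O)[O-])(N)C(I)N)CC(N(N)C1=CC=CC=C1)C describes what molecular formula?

Heavy atoms from the SMILES: 13 C, 1 F, 1 I, 4 N, 2 O.
Implicit hydrogens by atom environment:
  5 × C (aromatic): 1 H each → 5
  3 × C: 1 H each → 3
  3 × N: 2 H each → 6
  2 × C: no H
  1 × C: 3 H
  1 × C: 2 H
  1 × C (aromatic): no H
  1 × F: no H
  1 × I: no H
  1 × N: no H
  1 × O: no H
  1 × O (charge -1): no H
  Total hydrogens = 19.
Net charge -1.
Molecular formula: C13H19FIN4O2-

C13H19FIN4O2-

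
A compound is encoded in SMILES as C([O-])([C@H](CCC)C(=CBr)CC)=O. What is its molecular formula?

Heavy atoms from the SMILES: 1 Br, 9 C, 2 O.
Implicit hydrogens by atom environment:
  3 × C: 2 H each → 6
  2 × C: 3 H each → 6
  2 × C: 1 H each → 2
  2 × C: no H
  1 × Br: no H
  1 × O: no H
  1 × O (charge -1): no H
  Total hydrogens = 14.
Net charge -1.
Molecular formula: C9H14BrO2-

C9H14BrO2-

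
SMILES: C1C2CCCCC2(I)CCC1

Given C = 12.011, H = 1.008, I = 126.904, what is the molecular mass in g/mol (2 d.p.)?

Molecular formula: C10H17I.
M = 10×12.011 + 17×1.008 + 1×126.904 = 264.15 g/mol.

264.15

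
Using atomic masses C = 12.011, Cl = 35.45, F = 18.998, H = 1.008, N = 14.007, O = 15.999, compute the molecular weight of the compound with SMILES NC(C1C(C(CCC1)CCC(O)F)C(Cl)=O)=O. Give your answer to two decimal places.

265.71

Molecular formula: C11H17ClFNO3.
M = 11×12.011 + 1×35.45 + 1×18.998 + 17×1.008 + 1×14.007 + 3×15.999 = 265.71 g/mol.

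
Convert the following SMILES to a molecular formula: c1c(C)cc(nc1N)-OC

C7H10N2O

Heavy atoms from the SMILES: 7 C, 2 N, 1 O.
Implicit hydrogens by atom environment:
  3 × C (aromatic): no H
  2 × C: 3 H each → 6
  2 × C (aromatic): 1 H each → 2
  1 × N: 2 H
  1 × N (aromatic): no H
  1 × O: no H
  Total hydrogens = 10.
Molecular formula: C7H10N2O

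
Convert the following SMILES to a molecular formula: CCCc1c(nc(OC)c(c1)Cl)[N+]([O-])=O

Heavy atoms from the SMILES: 9 C, 1 Cl, 2 N, 3 O.
Implicit hydrogens by atom environment:
  4 × C (aromatic): no H
  2 × C: 3 H each → 6
  2 × C: 2 H each → 4
  2 × O: no H
  1 × C (aromatic): 1 H
  1 × Cl: no H
  1 × N (aromatic): no H
  1 × N (charge +1): no H
  1 × O (charge -1): no H
  Total hydrogens = 11.
Molecular formula: C9H11ClN2O3

C9H11ClN2O3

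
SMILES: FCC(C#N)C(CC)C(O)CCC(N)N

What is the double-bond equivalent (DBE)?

2

Molecular formula from the SMILES: C10H20FN3O.
DoU = (2C + 2 + N − H − X)/2 = (2·10 + 2 + 3 − 20 − 1)/2 = 4/2 = 2.
(Structurally: 0 ring(s) + 2 π bond(s) = 2.)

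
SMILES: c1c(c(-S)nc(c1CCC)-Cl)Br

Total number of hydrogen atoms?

Hydrogens are implicit in SMILES; fill each atom to its normal valence:
  4 × C (aromatic): no H
  2 × C: 2 H each → 4
  1 × Br: no H
  1 × C: 3 H
  1 × C (aromatic): 1 H
  1 × Cl: no H
  1 × N (aromatic): no H
  1 × S: 1 H
  Total hydrogens = 9.

9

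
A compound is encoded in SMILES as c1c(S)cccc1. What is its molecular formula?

Heavy atoms from the SMILES: 6 C, 1 S.
Implicit hydrogens by atom environment:
  5 × C (aromatic): 1 H each → 5
  1 × C (aromatic): no H
  1 × S: 1 H
  Total hydrogens = 6.
Molecular formula: C6H6S

C6H6S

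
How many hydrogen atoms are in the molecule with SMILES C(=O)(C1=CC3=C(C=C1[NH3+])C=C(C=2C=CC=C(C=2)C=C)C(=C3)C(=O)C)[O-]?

17

Hydrogens are implicit in SMILES; fill each atom to its normal valence:
  8 × C (aromatic): 1 H each → 8
  8 × C (aromatic): no H
  2 × C: no H
  2 × O: no H
  1 × C: 3 H
  1 × C: 2 H
  1 × C: 1 H
  1 × N (charge +1): 3 H
  1 × O (charge -1): no H
  Total hydrogens = 17.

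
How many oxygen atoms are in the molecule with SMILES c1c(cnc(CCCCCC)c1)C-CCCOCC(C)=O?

The symbol for oxygen appears 2 times in the SMILES.

2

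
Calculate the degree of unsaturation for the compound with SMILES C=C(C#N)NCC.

3

Molecular formula from the SMILES: C5H8N2.
DoU = (2C + 2 + N − H − X)/2 = (2·5 + 2 + 2 − 8 − 0)/2 = 6/2 = 3.
(Structurally: 0 ring(s) + 3 π bond(s) = 3.)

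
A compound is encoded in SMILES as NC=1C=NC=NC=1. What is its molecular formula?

Heavy atoms from the SMILES: 4 C, 3 N.
Implicit hydrogens by atom environment:
  3 × C (aromatic): 1 H each → 3
  2 × N (aromatic): no H
  1 × C (aromatic): no H
  1 × N: 2 H
  Total hydrogens = 5.
Molecular formula: C4H5N3

C4H5N3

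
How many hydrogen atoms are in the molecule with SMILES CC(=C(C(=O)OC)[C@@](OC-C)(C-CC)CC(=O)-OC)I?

Hydrogens are implicit in SMILES; fill each atom to its normal valence:
  5 × C: 3 H each → 15
  5 × C: no H
  5 × O: no H
  4 × C: 2 H each → 8
  1 × I: no H
  Total hydrogens = 23.

23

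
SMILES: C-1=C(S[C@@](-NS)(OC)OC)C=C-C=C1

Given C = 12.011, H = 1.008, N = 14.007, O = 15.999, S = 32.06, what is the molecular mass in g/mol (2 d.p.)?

Molecular formula: C9H13NO2S2.
M = 9×12.011 + 13×1.008 + 1×14.007 + 2×15.999 + 2×32.06 = 231.33 g/mol.

231.33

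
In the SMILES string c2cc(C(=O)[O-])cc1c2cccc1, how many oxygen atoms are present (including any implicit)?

2

The symbol for oxygen appears 2 times in the SMILES.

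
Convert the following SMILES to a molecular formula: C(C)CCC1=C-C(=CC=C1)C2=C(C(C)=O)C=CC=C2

Heavy atoms from the SMILES: 18 C, 1 O.
Implicit hydrogens by atom environment:
  8 × C (aromatic): 1 H each → 8
  4 × C (aromatic): no H
  3 × C: 2 H each → 6
  2 × C: 3 H each → 6
  1 × C: no H
  1 × O: no H
  Total hydrogens = 20.
Molecular formula: C18H20O

C18H20O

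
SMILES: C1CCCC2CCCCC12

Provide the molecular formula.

Heavy atoms from the SMILES: 10 C.
Implicit hydrogens by atom environment:
  8 × C: 2 H each → 16
  2 × C: 1 H each → 2
  Total hydrogens = 18.
Molecular formula: C10H18

C10H18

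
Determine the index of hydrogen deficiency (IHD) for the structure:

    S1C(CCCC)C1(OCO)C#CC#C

Molecular formula from the SMILES: C11H14O2S.
DoU = (2C + 2 + N − H − X)/2 = (2·11 + 2 + 0 − 14 − 0)/2 = 10/2 = 5.
(Structurally: 1 ring(s) + 4 π bond(s) = 5.)

5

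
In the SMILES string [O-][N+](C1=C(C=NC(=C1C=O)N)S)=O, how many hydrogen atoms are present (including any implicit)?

Hydrogens are implicit in SMILES; fill each atom to its normal valence:
  4 × C (aromatic): no H
  2 × O: no H
  1 × C (aromatic): 1 H
  1 × C: 1 H
  1 × N: 2 H
  1 × N (aromatic): no H
  1 × N (charge +1): no H
  1 × O (charge -1): no H
  1 × S: 1 H
  Total hydrogens = 5.

5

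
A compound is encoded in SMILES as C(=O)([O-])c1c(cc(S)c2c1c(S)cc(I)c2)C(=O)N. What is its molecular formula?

C12H7INO3S2-

Heavy atoms from the SMILES: 12 C, 1 I, 1 N, 3 O, 2 S.
Implicit hydrogens by atom environment:
  7 × C (aromatic): no H
  3 × C (aromatic): 1 H each → 3
  2 × C: no H
  2 × O: no H
  2 × S: 1 H each → 2
  1 × I: no H
  1 × N: 2 H
  1 × O (charge -1): no H
  Total hydrogens = 7.
Net charge -1.
Molecular formula: C12H7INO3S2-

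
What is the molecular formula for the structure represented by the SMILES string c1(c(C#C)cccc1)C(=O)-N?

C9H7NO

Heavy atoms from the SMILES: 9 C, 1 N, 1 O.
Implicit hydrogens by atom environment:
  4 × C (aromatic): 1 H each → 4
  2 × C (aromatic): no H
  2 × C: no H
  1 × C: 1 H
  1 × N: 2 H
  1 × O: no H
  Total hydrogens = 7.
Molecular formula: C9H7NO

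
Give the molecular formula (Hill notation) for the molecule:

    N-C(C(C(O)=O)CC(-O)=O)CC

C7H13NO4

Heavy atoms from the SMILES: 7 C, 1 N, 4 O.
Implicit hydrogens by atom environment:
  2 × C: 2 H each → 4
  2 × C: 1 H each → 2
  2 × C: no H
  2 × O: 1 H each → 2
  2 × O: no H
  1 × C: 3 H
  1 × N: 2 H
  Total hydrogens = 13.
Molecular formula: C7H13NO4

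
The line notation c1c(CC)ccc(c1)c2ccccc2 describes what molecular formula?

C14H14

Heavy atoms from the SMILES: 14 C.
Implicit hydrogens by atom environment:
  9 × C (aromatic): 1 H each → 9
  3 × C (aromatic): no H
  1 × C: 3 H
  1 × C: 2 H
  Total hydrogens = 14.
Molecular formula: C14H14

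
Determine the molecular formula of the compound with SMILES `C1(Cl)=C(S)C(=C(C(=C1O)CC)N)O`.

C8H10ClNO2S

Heavy atoms from the SMILES: 8 C, 1 Cl, 1 N, 2 O, 1 S.
Implicit hydrogens by atom environment:
  6 × C (aromatic): no H
  2 × O: 1 H each → 2
  1 × C: 3 H
  1 × C: 2 H
  1 × Cl: no H
  1 × N: 2 H
  1 × S: 1 H
  Total hydrogens = 10.
Molecular formula: C8H10ClNO2S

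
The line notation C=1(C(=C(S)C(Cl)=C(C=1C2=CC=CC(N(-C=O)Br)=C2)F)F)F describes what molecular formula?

C13H6BrClF3NOS

Heavy atoms from the SMILES: 1 Br, 13 C, 1 Cl, 3 F, 1 N, 1 O, 1 S.
Implicit hydrogens by atom environment:
  8 × C (aromatic): no H
  4 × C (aromatic): 1 H each → 4
  3 × F: no H
  1 × Br: no H
  1 × C: 1 H
  1 × Cl: no H
  1 × N: no H
  1 × O: no H
  1 × S: 1 H
  Total hydrogens = 6.
Molecular formula: C13H6BrClF3NOS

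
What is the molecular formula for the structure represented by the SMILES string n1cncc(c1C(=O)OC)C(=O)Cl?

C7H5ClN2O3

Heavy atoms from the SMILES: 7 C, 1 Cl, 2 N, 3 O.
Implicit hydrogens by atom environment:
  3 × O: no H
  2 × C (aromatic): 1 H each → 2
  2 × C (aromatic): no H
  2 × C: no H
  2 × N (aromatic): no H
  1 × C: 3 H
  1 × Cl: no H
  Total hydrogens = 5.
Molecular formula: C7H5ClN2O3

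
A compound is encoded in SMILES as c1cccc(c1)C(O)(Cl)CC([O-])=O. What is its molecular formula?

C9H8ClO3-

Heavy atoms from the SMILES: 9 C, 1 Cl, 3 O.
Implicit hydrogens by atom environment:
  5 × C (aromatic): 1 H each → 5
  2 × C: no H
  1 × C: 2 H
  1 × C (aromatic): no H
  1 × Cl: no H
  1 × O: 1 H
  1 × O: no H
  1 × O (charge -1): no H
  Total hydrogens = 8.
Net charge -1.
Molecular formula: C9H8ClO3-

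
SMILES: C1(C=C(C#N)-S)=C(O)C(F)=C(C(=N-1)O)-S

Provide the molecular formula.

C8H5FN2O2S2

Heavy atoms from the SMILES: 8 C, 1 F, 2 N, 2 O, 2 S.
Implicit hydrogens by atom environment:
  5 × C (aromatic): no H
  2 × C: no H
  2 × O: 1 H each → 2
  2 × S: 1 H each → 2
  1 × C: 1 H
  1 × F: no H
  1 × N (aromatic): no H
  1 × N: no H
  Total hydrogens = 5.
Molecular formula: C8H5FN2O2S2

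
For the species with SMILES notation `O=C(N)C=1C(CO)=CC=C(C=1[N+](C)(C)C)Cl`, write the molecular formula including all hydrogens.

C11H16ClN2O2+

Heavy atoms from the SMILES: 11 C, 1 Cl, 2 N, 2 O.
Implicit hydrogens by atom environment:
  4 × C (aromatic): no H
  3 × C: 3 H each → 9
  2 × C (aromatic): 1 H each → 2
  1 × C: 2 H
  1 × C: no H
  1 × Cl: no H
  1 × N: 2 H
  1 × N (charge +1): no H
  1 × O: 1 H
  1 × O: no H
  Total hydrogens = 16.
Net charge +1.
Molecular formula: C11H16ClN2O2+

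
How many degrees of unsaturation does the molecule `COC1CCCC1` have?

Molecular formula from the SMILES: C6H12O.
DoU = (2C + 2 + N − H − X)/2 = (2·6 + 2 + 0 − 12 − 0)/2 = 2/2 = 1.
(Structurally: 1 ring(s) + 0 π bond(s) = 1.)

1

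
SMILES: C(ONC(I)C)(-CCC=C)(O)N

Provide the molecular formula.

Heavy atoms from the SMILES: 7 C, 1 I, 2 N, 2 O.
Implicit hydrogens by atom environment:
  3 × C: 2 H each → 6
  2 × C: 1 H each → 2
  1 × C: 3 H
  1 × C: no H
  1 × I: no H
  1 × N: 2 H
  1 × N: 1 H
  1 × O: 1 H
  1 × O: no H
  Total hydrogens = 15.
Molecular formula: C7H15IN2O2

C7H15IN2O2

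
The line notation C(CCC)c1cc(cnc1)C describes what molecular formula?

Heavy atoms from the SMILES: 10 C, 1 N.
Implicit hydrogens by atom environment:
  3 × C: 2 H each → 6
  3 × C (aromatic): 1 H each → 3
  2 × C: 3 H each → 6
  2 × C (aromatic): no H
  1 × N (aromatic): no H
  Total hydrogens = 15.
Molecular formula: C10H15N

C10H15N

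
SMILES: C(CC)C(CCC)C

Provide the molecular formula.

Heavy atoms from the SMILES: 8 C.
Implicit hydrogens by atom environment:
  4 × C: 2 H each → 8
  3 × C: 3 H each → 9
  1 × C: 1 H
  Total hydrogens = 18.
Molecular formula: C8H18

C8H18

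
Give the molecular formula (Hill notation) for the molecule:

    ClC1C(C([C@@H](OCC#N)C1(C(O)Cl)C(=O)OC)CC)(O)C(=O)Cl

Heavy atoms from the SMILES: 13 C, 3 Cl, 1 N, 6 O.
Implicit hydrogens by atom environment:
  5 × C: no H
  4 × C: 1 H each → 4
  4 × O: no H
  3 × Cl: no H
  2 × C: 3 H each → 6
  2 × C: 2 H each → 4
  2 × O: 1 H each → 2
  1 × N: no H
  Total hydrogens = 16.
Molecular formula: C13H16Cl3NO6

C13H16Cl3NO6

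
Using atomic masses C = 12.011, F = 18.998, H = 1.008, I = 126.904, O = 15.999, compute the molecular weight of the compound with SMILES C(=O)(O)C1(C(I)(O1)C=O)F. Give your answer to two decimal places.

Molecular formula: C4H2FIO4.
M = 4×12.011 + 1×18.998 + 2×1.008 + 1×126.904 + 4×15.999 = 259.96 g/mol.

259.96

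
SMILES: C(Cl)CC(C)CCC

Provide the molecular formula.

C7H15Cl

Heavy atoms from the SMILES: 7 C, 1 Cl.
Implicit hydrogens by atom environment:
  4 × C: 2 H each → 8
  2 × C: 3 H each → 6
  1 × C: 1 H
  1 × Cl: no H
  Total hydrogens = 15.
Molecular formula: C7H15Cl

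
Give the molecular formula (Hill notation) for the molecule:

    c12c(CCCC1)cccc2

Heavy atoms from the SMILES: 10 C.
Implicit hydrogens by atom environment:
  4 × C: 2 H each → 8
  4 × C (aromatic): 1 H each → 4
  2 × C (aromatic): no H
  Total hydrogens = 12.
Molecular formula: C10H12

C10H12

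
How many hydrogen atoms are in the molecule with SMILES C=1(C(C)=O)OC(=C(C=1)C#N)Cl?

Hydrogens are implicit in SMILES; fill each atom to its normal valence:
  3 × C (aromatic): no H
  2 × C: no H
  1 × C: 3 H
  1 × C (aromatic): 1 H
  1 × Cl: no H
  1 × N: no H
  1 × O (aromatic): no H
  1 × O: no H
  Total hydrogens = 4.

4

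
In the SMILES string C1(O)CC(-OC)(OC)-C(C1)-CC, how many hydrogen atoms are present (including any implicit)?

Hydrogens are implicit in SMILES; fill each atom to its normal valence:
  3 × C: 3 H each → 9
  3 × C: 2 H each → 6
  2 × C: 1 H each → 2
  2 × O: no H
  1 × C: no H
  1 × O: 1 H
  Total hydrogens = 18.

18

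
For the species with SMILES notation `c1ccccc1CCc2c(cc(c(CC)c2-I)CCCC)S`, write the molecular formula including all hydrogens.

Heavy atoms from the SMILES: 20 C, 1 I, 1 S.
Implicit hydrogens by atom environment:
  6 × C: 2 H each → 12
  6 × C (aromatic): 1 H each → 6
  6 × C (aromatic): no H
  2 × C: 3 H each → 6
  1 × I: no H
  1 × S: 1 H
  Total hydrogens = 25.
Molecular formula: C20H25IS

C20H25IS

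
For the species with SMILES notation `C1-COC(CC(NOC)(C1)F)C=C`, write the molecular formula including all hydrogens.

Heavy atoms from the SMILES: 9 C, 1 F, 1 N, 2 O.
Implicit hydrogens by atom environment:
  5 × C: 2 H each → 10
  2 × C: 1 H each → 2
  2 × O: no H
  1 × C: 3 H
  1 × C: no H
  1 × F: no H
  1 × N: 1 H
  Total hydrogens = 16.
Molecular formula: C9H16FNO2

C9H16FNO2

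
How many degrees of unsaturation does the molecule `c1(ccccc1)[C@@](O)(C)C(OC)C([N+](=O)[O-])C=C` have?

Molecular formula from the SMILES: C13H17NO4.
DoU = (2C + 2 + N − H − X)/2 = (2·13 + 2 + 1 − 17 − 0)/2 = 12/2 = 6.
(Structurally: 1 ring(s) + 5 π bond(s) = 6.)

6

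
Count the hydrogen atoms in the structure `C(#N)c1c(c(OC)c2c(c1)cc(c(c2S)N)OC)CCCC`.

Hydrogens are implicit in SMILES; fill each atom to its normal valence:
  8 × C (aromatic): no H
  3 × C: 3 H each → 9
  3 × C: 2 H each → 6
  2 × C (aromatic): 1 H each → 2
  2 × O: no H
  1 × C: no H
  1 × N: 2 H
  1 × N: no H
  1 × S: 1 H
  Total hydrogens = 20.

20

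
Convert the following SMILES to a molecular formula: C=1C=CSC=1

Heavy atoms from the SMILES: 4 C, 1 S.
Implicit hydrogens by atom environment:
  4 × C (aromatic): 1 H each → 4
  1 × S (aromatic): no H
  Total hydrogens = 4.
Molecular formula: C4H4S

C4H4S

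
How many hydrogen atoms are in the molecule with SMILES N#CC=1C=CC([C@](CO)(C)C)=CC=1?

Hydrogens are implicit in SMILES; fill each atom to its normal valence:
  4 × C (aromatic): 1 H each → 4
  2 × C: 3 H each → 6
  2 × C: no H
  2 × C (aromatic): no H
  1 × C: 2 H
  1 × N: no H
  1 × O: 1 H
  Total hydrogens = 13.

13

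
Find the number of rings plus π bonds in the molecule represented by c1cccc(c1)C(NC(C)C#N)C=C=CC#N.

10

Molecular formula from the SMILES: C14H13N3.
DoU = (2C + 2 + N − H − X)/2 = (2·14 + 2 + 3 − 13 − 0)/2 = 20/2 = 10.
(Structurally: 1 ring(s) + 9 π bond(s) = 10.)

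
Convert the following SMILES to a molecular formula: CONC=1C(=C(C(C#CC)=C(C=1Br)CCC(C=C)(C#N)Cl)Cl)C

C17H17BrCl2N2O

Heavy atoms from the SMILES: 1 Br, 17 C, 2 Cl, 2 N, 1 O.
Implicit hydrogens by atom environment:
  6 × C (aromatic): no H
  4 × C: no H
  3 × C: 3 H each → 9
  3 × C: 2 H each → 6
  2 × Cl: no H
  1 × Br: no H
  1 × C: 1 H
  1 × N: 1 H
  1 × N: no H
  1 × O: no H
  Total hydrogens = 17.
Molecular formula: C17H17BrCl2N2O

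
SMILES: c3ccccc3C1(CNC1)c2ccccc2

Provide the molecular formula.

Heavy atoms from the SMILES: 15 C, 1 N.
Implicit hydrogens by atom environment:
  10 × C (aromatic): 1 H each → 10
  2 × C: 2 H each → 4
  2 × C (aromatic): no H
  1 × C: no H
  1 × N: 1 H
  Total hydrogens = 15.
Molecular formula: C15H15N

C15H15N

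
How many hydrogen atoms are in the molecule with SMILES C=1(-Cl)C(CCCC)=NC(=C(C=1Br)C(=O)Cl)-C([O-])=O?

Hydrogens are implicit in SMILES; fill each atom to its normal valence:
  5 × C (aromatic): no H
  3 × C: 2 H each → 6
  2 × C: no H
  2 × Cl: no H
  2 × O: no H
  1 × Br: no H
  1 × C: 3 H
  1 × N (aromatic): no H
  1 × O (charge -1): no H
  Total hydrogens = 9.

9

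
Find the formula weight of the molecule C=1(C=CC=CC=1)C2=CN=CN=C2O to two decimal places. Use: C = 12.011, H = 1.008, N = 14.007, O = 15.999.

Molecular formula: C10H8N2O.
M = 10×12.011 + 8×1.008 + 2×14.007 + 1×15.999 = 172.19 g/mol.

172.19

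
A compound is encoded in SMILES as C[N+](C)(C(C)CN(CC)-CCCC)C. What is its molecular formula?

Heavy atoms from the SMILES: 12 C, 2 N.
Implicit hydrogens by atom environment:
  6 × C: 3 H each → 18
  5 × C: 2 H each → 10
  1 × C: 1 H
  1 × N: no H
  1 × N (charge +1): no H
  Total hydrogens = 29.
Net charge +1.
Molecular formula: C12H29N2+

C12H29N2+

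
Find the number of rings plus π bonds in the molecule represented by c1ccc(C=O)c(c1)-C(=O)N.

6

Molecular formula from the SMILES: C8H7NO2.
DoU = (2C + 2 + N − H − X)/2 = (2·8 + 2 + 1 − 7 − 0)/2 = 12/2 = 6.
(Structurally: 1 ring(s) + 5 π bond(s) = 6.)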